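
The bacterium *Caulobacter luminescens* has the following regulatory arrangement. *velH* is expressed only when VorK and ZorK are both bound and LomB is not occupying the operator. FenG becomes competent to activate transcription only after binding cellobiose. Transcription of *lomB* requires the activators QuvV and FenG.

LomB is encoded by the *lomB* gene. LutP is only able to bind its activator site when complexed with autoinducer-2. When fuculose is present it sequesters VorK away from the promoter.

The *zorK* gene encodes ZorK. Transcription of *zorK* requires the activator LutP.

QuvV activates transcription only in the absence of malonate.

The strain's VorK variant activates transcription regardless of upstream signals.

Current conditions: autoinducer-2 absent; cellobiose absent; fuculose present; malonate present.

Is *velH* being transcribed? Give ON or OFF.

VorK is constitutively active in this strain.
Malonate is present, so QuvV is inactive.
Cellobiose is absent, so FenG is inactive.
Required activator QuvV is absent, so *lomB* is not transcribed.
So LomB is not produced.
Autoinducer-2 is absent, so LutP is inactive.
Required activator LutP is absent, so *zorK* is not transcribed.
So ZorK is not produced.
Required activator ZorK is absent, so *velH* is not transcribed.

OFF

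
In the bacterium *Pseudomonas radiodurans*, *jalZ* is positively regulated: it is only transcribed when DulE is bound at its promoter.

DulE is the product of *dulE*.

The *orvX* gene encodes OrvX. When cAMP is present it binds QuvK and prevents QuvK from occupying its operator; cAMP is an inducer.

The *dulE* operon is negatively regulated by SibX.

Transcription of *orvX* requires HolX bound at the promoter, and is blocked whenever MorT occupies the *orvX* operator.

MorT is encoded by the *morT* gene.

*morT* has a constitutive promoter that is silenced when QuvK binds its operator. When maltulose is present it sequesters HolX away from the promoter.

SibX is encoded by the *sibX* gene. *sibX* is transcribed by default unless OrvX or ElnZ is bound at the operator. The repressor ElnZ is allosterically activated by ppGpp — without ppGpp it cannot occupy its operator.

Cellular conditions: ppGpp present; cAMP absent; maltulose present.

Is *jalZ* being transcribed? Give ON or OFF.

ON

cAMP is absent, so QuvK is active.
With repressor QuvK bound, *morT* is not transcribed.
So MorT is not produced.
Maltulose is present, so HolX is inactive.
Required activator HolX is absent, so *orvX* is not transcribed.
So OrvX is not produced.
ppGpp is present, so ElnZ is active.
With repressor ElnZ bound, *sibX* is not transcribed.
So SibX is not produced.
With no repressor bound, *dulE* is transcribed.
So DulE is produced and active.
No repressor is bound and DulE is active, so *jalZ* is transcribed.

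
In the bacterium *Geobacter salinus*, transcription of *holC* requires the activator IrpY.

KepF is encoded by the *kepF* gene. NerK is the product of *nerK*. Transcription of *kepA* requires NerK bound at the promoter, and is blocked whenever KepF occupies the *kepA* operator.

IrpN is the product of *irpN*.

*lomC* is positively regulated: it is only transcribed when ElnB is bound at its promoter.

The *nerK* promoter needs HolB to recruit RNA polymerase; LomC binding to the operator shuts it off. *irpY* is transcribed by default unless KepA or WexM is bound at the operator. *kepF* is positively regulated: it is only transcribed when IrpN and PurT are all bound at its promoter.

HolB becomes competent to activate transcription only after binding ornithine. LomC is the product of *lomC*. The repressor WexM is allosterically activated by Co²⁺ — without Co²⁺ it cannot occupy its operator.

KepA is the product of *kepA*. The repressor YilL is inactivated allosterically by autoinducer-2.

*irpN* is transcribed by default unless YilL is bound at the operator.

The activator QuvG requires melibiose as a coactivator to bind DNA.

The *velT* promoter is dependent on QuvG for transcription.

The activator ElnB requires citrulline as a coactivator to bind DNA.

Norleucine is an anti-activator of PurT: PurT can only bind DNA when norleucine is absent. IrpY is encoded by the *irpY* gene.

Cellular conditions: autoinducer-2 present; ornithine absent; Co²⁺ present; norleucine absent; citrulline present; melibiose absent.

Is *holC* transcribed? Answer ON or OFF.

Autoinducer-2 is present, so YilL is inactive.
With no repressor bound, *irpN* is transcribed.
So IrpN is produced and active.
Norleucine is absent, so PurT is active.
No repressor is bound and IrpN and PurT are active, so *kepF* is transcribed.
So KepF is produced and active.
Ornithine is absent, so HolB is inactive.
Citrulline is present, so ElnB is active.
No repressor is bound and ElnB is active, so *lomC* is transcribed.
So LomC is produced and active.
With repressor LomC bound, *nerK* is not transcribed.
So NerK is not produced.
With repressor KepF bound, *kepA* is not transcribed.
So KepA is not produced.
Co²⁺ is present, so WexM is active.
With repressor WexM bound, *irpY* is not transcribed.
So IrpY is not produced.
Required activator IrpY is absent, so *holC* is not transcribed.

OFF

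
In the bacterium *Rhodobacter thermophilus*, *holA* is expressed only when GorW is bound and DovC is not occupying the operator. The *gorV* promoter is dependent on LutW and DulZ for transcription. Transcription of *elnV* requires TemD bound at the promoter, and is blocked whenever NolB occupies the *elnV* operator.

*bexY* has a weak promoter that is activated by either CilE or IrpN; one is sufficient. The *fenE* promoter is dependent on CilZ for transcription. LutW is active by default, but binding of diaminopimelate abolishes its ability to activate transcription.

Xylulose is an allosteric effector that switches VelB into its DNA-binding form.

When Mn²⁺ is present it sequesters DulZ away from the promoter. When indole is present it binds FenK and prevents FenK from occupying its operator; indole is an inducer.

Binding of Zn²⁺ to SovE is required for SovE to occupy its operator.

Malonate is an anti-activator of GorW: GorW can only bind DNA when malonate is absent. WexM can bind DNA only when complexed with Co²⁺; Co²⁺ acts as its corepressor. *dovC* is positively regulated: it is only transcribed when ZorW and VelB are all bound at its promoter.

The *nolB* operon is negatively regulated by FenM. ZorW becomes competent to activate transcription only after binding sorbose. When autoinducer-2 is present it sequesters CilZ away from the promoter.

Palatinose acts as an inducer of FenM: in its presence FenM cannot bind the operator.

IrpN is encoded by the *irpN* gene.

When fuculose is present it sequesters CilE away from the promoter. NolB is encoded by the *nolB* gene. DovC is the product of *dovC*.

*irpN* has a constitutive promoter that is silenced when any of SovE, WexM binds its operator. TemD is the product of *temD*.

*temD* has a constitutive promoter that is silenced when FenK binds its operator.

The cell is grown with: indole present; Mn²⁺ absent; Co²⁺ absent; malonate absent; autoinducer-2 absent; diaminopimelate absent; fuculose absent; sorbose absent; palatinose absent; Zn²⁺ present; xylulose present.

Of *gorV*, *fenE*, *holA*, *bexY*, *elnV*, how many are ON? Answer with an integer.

Diaminopimelate is absent, so LutW is active.
Mn²⁺ is absent, so DulZ is active.
No repressor is bound and LutW and DulZ are active, so *gorV* is transcribed.
→ *gorV* is ON.
Autoinducer-2 is absent, so CilZ is active.
No repressor is bound and CilZ is active, so *fenE* is transcribed.
→ *fenE* is ON.
Malonate is absent, so GorW is active.
Sorbose is absent, so ZorW is inactive.
Xylulose is present, so VelB is active.
Required activator ZorW is absent, so *dovC* is not transcribed.
So DovC is not produced.
No repressor is bound and GorW is active, so *holA* is transcribed.
→ *holA* is ON.
Fuculose is absent, so CilE is active.
Zn²⁺ is present, so SovE is active.
Co²⁺ is absent, so WexM is inactive.
With repressor SovE bound, *irpN* is not transcribed.
So IrpN is not produced.
Activator CilE is present, so *bexY* is transcribed.
→ *bexY* is ON.
Indole is present, so FenK is inactive.
With no repressor bound, *temD* is transcribed.
So TemD is produced and active.
Palatinose is absent, so FenM is active.
With repressor FenM bound, *nolB* is not transcribed.
So NolB is not produced.
No repressor is bound and TemD is active, so *elnV* is transcribed.
→ *elnV* is ON.
5 of the 5 genes are transcribed.

5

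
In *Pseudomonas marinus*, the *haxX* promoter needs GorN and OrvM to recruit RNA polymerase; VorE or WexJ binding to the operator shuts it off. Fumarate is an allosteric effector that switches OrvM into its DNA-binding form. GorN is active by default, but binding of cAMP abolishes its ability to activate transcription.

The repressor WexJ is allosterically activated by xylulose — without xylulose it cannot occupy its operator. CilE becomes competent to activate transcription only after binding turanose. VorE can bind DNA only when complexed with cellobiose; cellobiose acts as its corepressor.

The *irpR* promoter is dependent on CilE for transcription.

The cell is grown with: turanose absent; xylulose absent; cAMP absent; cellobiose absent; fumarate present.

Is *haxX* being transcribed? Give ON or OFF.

cAMP is absent, so GorN is active.
Cellobiose is absent, so VorE is inactive.
Fumarate is present, so OrvM is active.
Xylulose is absent, so WexJ is inactive.
No repressor is bound and GorN and OrvM are active, so *haxX* is transcribed.

ON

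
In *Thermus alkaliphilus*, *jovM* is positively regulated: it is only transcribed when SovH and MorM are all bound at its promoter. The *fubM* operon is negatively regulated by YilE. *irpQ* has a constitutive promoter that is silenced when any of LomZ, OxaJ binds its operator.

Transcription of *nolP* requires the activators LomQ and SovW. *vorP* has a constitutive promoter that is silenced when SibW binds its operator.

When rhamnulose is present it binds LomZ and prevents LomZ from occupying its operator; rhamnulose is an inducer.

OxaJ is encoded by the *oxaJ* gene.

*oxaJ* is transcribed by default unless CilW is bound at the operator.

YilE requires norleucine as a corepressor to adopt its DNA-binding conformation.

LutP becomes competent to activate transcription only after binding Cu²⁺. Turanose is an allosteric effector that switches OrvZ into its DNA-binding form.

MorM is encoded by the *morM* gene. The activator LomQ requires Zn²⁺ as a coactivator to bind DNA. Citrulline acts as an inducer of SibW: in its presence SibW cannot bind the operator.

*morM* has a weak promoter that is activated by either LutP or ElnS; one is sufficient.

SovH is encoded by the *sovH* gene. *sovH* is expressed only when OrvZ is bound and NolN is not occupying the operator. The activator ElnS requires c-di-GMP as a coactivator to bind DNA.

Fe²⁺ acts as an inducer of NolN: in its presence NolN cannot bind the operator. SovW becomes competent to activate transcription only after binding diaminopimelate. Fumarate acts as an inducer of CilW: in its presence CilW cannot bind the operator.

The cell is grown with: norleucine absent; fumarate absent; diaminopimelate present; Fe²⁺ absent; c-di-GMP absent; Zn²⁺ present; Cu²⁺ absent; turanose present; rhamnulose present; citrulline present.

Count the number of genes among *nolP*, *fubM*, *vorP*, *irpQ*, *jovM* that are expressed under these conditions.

4

Zn²⁺ is present, so LomQ is active.
Diaminopimelate is present, so SovW is active.
No repressor is bound and LomQ and SovW are active, so *nolP* is transcribed.
→ *nolP* is ON.
Norleucine is absent, so YilE is inactive.
With no repressor bound, *fubM* is transcribed.
→ *fubM* is ON.
Citrulline is present, so SibW is inactive.
With no repressor bound, *vorP* is transcribed.
→ *vorP* is ON.
Rhamnulose is present, so LomZ is inactive.
Fumarate is absent, so CilW is active.
With repressor CilW bound, *oxaJ* is not transcribed.
So OxaJ is not produced.
With no repressor bound, *irpQ* is transcribed.
→ *irpQ* is ON.
Turanose is present, so OrvZ is active.
Fe²⁺ is absent, so NolN is active.
With repressor NolN bound, *sovH* is not transcribed.
So SovH is not produced.
Cu²⁺ is absent, so LutP is inactive.
c-di-GMP is absent, so ElnS is inactive.
No activator is available at the *morM* promoter, so *morM* is not transcribed.
So MorM is not produced.
Required activator SovH is absent, so *jovM* is not transcribed.
→ *jovM* is OFF.
4 of the 5 genes are transcribed.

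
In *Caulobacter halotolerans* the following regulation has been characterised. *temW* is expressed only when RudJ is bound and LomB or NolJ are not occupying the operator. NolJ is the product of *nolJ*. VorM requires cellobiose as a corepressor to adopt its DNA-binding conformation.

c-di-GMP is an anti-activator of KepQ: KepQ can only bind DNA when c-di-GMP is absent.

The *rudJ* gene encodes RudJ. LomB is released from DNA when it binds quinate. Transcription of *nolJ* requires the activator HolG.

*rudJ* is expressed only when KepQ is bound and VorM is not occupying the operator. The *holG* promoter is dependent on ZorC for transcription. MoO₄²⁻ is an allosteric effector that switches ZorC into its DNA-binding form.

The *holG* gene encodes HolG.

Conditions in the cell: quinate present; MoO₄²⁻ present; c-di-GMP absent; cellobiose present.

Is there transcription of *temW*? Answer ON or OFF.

OFF

Quinate is present, so LomB is inactive.
Cellobiose is present, so VorM is active.
c-di-GMP is absent, so KepQ is active.
With repressor VorM bound, *rudJ* is not transcribed.
So RudJ is not produced.
MoO₄²⁻ is present, so ZorC is active.
No repressor is bound and ZorC is active, so *holG* is transcribed.
So HolG is produced and active.
No repressor is bound and HolG is active, so *nolJ* is transcribed.
So NolJ is produced and active.
With repressor NolJ bound, *temW* is not transcribed.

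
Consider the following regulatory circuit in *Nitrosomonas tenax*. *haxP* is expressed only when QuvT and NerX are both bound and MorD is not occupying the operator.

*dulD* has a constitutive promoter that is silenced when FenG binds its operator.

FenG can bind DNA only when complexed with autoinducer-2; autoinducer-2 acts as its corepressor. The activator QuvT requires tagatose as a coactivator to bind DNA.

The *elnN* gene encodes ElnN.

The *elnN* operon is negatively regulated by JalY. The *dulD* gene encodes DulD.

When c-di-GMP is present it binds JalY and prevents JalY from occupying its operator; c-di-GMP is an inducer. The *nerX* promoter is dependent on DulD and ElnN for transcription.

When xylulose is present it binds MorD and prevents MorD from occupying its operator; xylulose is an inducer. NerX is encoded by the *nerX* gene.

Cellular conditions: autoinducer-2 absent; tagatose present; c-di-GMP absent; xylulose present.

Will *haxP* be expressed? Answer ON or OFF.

OFF

Tagatose is present, so QuvT is active.
Xylulose is present, so MorD is inactive.
Autoinducer-2 is absent, so FenG is inactive.
With no repressor bound, *dulD* is transcribed.
So DulD is produced and active.
c-di-GMP is absent, so JalY is active.
With repressor JalY bound, *elnN* is not transcribed.
So ElnN is not produced.
Required activator ElnN is absent, so *nerX* is not transcribed.
So NerX is not produced.
Required activator NerX is absent, so *haxP* is not transcribed.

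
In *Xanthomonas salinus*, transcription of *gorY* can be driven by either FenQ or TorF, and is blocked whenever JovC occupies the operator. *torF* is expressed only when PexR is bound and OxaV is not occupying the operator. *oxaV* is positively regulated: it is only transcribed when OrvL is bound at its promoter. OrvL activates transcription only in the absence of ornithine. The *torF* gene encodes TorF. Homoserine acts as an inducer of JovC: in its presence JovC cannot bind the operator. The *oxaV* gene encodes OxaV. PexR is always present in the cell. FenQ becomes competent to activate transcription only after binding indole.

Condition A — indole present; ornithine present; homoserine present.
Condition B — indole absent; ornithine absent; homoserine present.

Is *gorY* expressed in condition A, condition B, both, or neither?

Condition A:
Indole is present, so FenQ is active.
Ornithine is present, so OrvL is inactive.
Required activator OrvL is absent, so *oxaV* is not transcribed.
So OxaV is not produced.
PexR is produced constitutively and is active.
No repressor is bound and PexR is active, so *torF* is transcribed.
So TorF is produced and active.
Homoserine is present, so JovC is inactive.
Activator FenQ is present, so *gorY* is transcribed.
→ *gorY* is ON in A.
Condition B:
Indole is absent, so FenQ is inactive.
Ornithine is absent, so OrvL is active.
No repressor is bound and OrvL is active, so *oxaV* is transcribed.
So OxaV is produced and active.
PexR is produced constitutively and is active.
With repressor OxaV bound, *torF* is not transcribed.
So TorF is not produced.
Homoserine is present, so JovC is inactive.
No activator is available at the *gorY* promoter, so *gorY* is not transcribed.
→ *gorY* is OFF in B.

A only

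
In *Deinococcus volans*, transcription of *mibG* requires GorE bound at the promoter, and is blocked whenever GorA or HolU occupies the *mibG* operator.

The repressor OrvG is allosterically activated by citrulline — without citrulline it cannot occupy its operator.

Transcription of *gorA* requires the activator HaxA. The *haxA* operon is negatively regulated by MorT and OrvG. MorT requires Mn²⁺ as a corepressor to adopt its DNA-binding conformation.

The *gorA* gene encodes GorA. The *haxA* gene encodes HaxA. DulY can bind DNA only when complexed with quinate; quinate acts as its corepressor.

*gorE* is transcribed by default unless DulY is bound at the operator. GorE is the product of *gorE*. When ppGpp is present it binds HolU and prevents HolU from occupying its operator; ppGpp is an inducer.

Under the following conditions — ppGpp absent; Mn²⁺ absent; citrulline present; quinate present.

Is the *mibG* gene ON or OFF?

Mn²⁺ is absent, so MorT is inactive.
Citrulline is present, so OrvG is active.
With repressor OrvG bound, *haxA* is not transcribed.
So HaxA is not produced.
Required activator HaxA is absent, so *gorA* is not transcribed.
So GorA is not produced.
Quinate is present, so DulY is active.
With repressor DulY bound, *gorE* is not transcribed.
So GorE is not produced.
ppGpp is absent, so HolU is active.
With repressor HolU bound, *mibG* is not transcribed.

OFF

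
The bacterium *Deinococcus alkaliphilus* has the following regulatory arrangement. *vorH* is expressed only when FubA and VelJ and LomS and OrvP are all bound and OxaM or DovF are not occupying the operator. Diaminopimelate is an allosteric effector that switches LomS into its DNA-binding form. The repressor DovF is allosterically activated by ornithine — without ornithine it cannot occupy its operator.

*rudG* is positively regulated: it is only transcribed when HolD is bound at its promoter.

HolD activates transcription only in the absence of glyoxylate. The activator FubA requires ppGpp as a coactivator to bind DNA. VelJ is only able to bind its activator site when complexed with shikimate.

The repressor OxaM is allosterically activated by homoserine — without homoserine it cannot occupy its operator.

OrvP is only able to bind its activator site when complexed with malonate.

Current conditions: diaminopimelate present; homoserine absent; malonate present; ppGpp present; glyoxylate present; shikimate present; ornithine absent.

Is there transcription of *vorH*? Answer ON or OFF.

ON

ppGpp is present, so FubA is active.
Shikimate is present, so VelJ is active.
Diaminopimelate is present, so LomS is active.
Homoserine is absent, so OxaM is inactive.
Ornithine is absent, so DovF is inactive.
Malonate is present, so OrvP is active.
No repressor is bound and FubA and VelJ and LomS and OrvP are active, so *vorH* is transcribed.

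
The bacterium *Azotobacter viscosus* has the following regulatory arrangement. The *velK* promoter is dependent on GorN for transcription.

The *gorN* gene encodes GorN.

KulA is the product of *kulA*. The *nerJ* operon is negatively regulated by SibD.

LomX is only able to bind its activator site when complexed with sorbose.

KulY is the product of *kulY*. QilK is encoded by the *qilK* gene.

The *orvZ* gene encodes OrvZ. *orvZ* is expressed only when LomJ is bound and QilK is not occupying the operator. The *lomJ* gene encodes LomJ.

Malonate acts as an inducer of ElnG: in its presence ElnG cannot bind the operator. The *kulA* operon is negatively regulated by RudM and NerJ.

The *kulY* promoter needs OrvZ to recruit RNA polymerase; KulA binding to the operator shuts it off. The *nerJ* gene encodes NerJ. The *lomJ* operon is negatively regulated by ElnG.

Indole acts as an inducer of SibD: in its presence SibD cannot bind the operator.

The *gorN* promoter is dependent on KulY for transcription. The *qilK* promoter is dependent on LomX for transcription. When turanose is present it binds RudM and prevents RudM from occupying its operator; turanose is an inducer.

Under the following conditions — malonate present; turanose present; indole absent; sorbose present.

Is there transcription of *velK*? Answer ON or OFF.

OFF

Sorbose is present, so LomX is active.
No repressor is bound and LomX is active, so *qilK* is transcribed.
So QilK is produced and active.
Malonate is present, so ElnG is inactive.
With no repressor bound, *lomJ* is transcribed.
So LomJ is produced and active.
With repressor QilK bound, *orvZ* is not transcribed.
So OrvZ is not produced.
Turanose is present, so RudM is inactive.
Indole is absent, so SibD is active.
With repressor SibD bound, *nerJ* is not transcribed.
So NerJ is not produced.
With no repressor bound, *kulA* is transcribed.
So KulA is produced and active.
With repressor KulA bound, *kulY* is not transcribed.
So KulY is not produced.
Required activator KulY is absent, so *gorN* is not transcribed.
So GorN is not produced.
Required activator GorN is absent, so *velK* is not transcribed.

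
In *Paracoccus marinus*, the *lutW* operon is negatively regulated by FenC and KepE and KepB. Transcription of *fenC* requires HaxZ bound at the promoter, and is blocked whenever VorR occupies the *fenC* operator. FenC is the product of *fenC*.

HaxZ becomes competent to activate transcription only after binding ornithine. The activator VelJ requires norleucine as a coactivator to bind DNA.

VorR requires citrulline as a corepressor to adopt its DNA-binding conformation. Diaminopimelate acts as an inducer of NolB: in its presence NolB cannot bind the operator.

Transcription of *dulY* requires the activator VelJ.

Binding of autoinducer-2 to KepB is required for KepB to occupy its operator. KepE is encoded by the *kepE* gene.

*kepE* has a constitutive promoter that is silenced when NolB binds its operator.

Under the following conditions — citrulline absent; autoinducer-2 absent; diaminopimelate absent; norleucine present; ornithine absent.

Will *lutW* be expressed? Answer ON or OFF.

ON

Ornithine is absent, so HaxZ is inactive.
Citrulline is absent, so VorR is inactive.
Required activator HaxZ is absent, so *fenC* is not transcribed.
So FenC is not produced.
Diaminopimelate is absent, so NolB is active.
With repressor NolB bound, *kepE* is not transcribed.
So KepE is not produced.
Autoinducer-2 is absent, so KepB is inactive.
With no repressor bound, *lutW* is transcribed.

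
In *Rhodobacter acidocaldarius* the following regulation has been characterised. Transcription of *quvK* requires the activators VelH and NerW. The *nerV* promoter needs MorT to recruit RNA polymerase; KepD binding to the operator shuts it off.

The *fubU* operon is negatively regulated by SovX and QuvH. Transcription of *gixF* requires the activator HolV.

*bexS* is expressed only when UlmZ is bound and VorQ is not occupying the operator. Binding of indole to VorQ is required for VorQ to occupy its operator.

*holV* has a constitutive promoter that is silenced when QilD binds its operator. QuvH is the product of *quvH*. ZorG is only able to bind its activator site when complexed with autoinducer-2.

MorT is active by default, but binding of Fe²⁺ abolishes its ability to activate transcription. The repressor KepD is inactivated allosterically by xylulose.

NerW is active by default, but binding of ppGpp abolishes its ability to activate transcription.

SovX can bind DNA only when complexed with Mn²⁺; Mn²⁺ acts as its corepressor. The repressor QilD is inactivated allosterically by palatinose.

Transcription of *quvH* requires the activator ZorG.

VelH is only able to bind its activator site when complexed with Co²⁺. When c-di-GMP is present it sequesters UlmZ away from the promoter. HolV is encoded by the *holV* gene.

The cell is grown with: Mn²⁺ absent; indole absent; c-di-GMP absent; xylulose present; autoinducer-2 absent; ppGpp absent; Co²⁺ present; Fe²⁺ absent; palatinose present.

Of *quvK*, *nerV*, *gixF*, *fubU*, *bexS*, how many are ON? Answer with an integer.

5

Co²⁺ is present, so VelH is active.
ppGpp is absent, so NerW is active.
No repressor is bound and VelH and NerW are active, so *quvK* is transcribed.
→ *quvK* is ON.
Fe²⁺ is absent, so MorT is active.
Xylulose is present, so KepD is inactive.
No repressor is bound and MorT is active, so *nerV* is transcribed.
→ *nerV* is ON.
Palatinose is present, so QilD is inactive.
With no repressor bound, *holV* is transcribed.
So HolV is produced and active.
No repressor is bound and HolV is active, so *gixF* is transcribed.
→ *gixF* is ON.
Mn²⁺ is absent, so SovX is inactive.
Autoinducer-2 is absent, so ZorG is inactive.
Required activator ZorG is absent, so *quvH* is not transcribed.
So QuvH is not produced.
With no repressor bound, *fubU* is transcribed.
→ *fubU* is ON.
Indole is absent, so VorQ is inactive.
c-di-GMP is absent, so UlmZ is active.
No repressor is bound and UlmZ is active, so *bexS* is transcribed.
→ *bexS* is ON.
5 of the 5 genes are transcribed.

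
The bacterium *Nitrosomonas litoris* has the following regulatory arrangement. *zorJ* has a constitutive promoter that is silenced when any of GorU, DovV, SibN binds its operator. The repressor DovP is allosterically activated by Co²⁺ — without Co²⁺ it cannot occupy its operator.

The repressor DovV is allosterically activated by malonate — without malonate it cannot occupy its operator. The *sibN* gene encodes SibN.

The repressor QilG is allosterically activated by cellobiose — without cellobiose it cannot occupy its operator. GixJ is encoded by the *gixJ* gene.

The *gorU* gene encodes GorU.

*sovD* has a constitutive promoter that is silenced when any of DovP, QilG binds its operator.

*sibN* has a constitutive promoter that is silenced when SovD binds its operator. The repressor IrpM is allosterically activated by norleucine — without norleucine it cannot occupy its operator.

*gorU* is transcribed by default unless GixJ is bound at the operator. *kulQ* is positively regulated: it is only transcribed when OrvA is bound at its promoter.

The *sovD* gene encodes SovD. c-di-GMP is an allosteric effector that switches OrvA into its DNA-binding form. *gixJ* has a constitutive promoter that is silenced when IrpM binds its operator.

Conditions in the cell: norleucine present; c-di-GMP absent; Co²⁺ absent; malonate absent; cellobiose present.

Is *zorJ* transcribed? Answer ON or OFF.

Norleucine is present, so IrpM is active.
With repressor IrpM bound, *gixJ* is not transcribed.
So GixJ is not produced.
With no repressor bound, *gorU* is transcribed.
So GorU is produced and active.
Malonate is absent, so DovV is inactive.
Co²⁺ is absent, so DovP is inactive.
Cellobiose is present, so QilG is active.
With repressor QilG bound, *sovD* is not transcribed.
So SovD is not produced.
With no repressor bound, *sibN* is transcribed.
So SibN is produced and active.
With repressor GorU bound, *zorJ* is not transcribed.

OFF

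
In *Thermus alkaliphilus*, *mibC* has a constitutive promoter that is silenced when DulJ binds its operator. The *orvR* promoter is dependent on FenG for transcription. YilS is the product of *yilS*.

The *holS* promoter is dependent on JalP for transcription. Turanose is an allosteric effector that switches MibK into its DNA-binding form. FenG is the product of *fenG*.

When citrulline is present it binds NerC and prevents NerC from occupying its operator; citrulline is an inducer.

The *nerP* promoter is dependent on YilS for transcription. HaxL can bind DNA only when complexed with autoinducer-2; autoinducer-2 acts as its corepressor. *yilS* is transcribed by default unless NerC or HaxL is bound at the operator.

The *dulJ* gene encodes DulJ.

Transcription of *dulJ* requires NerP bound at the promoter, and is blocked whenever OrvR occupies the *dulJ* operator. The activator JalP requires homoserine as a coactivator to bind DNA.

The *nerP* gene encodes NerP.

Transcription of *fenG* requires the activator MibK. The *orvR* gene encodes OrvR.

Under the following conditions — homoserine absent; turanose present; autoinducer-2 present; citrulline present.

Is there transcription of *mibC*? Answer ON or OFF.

Citrulline is present, so NerC is inactive.
Autoinducer-2 is present, so HaxL is active.
With repressor HaxL bound, *yilS* is not transcribed.
So YilS is not produced.
Required activator YilS is absent, so *nerP* is not transcribed.
So NerP is not produced.
Turanose is present, so MibK is active.
No repressor is bound and MibK is active, so *fenG* is transcribed.
So FenG is produced and active.
No repressor is bound and FenG is active, so *orvR* is transcribed.
So OrvR is produced and active.
With repressor OrvR bound, *dulJ* is not transcribed.
So DulJ is not produced.
With no repressor bound, *mibC* is transcribed.

ON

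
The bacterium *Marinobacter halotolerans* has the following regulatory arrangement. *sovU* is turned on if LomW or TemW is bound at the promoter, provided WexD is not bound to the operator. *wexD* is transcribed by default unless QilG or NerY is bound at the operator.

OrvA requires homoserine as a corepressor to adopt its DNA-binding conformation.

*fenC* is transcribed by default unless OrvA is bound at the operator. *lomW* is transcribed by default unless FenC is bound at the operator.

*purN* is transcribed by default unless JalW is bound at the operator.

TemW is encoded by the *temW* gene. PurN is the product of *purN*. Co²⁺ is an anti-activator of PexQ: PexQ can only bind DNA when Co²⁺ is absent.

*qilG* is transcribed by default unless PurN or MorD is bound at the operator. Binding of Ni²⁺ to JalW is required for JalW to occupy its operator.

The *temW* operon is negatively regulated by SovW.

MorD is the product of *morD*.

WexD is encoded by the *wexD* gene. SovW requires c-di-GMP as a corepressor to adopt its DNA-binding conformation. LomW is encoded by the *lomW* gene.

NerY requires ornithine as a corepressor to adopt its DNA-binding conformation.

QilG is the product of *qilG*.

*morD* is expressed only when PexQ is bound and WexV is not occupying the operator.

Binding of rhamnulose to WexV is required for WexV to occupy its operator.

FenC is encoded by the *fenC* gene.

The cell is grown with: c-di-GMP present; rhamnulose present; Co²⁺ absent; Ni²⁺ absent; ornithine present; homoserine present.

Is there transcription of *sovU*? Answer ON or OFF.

Ni²⁺ is absent, so JalW is inactive.
With no repressor bound, *purN* is transcribed.
So PurN is produced and active.
Co²⁺ is absent, so PexQ is active.
Rhamnulose is present, so WexV is active.
With repressor WexV bound, *morD* is not transcribed.
So MorD is not produced.
With repressor PurN bound, *qilG* is not transcribed.
So QilG is not produced.
Ornithine is present, so NerY is active.
With repressor NerY bound, *wexD* is not transcribed.
So WexD is not produced.
Homoserine is present, so OrvA is active.
With repressor OrvA bound, *fenC* is not transcribed.
So FenC is not produced.
With no repressor bound, *lomW* is transcribed.
So LomW is produced and active.
c-di-GMP is present, so SovW is active.
With repressor SovW bound, *temW* is not transcribed.
So TemW is not produced.
Activator LomW is present, so *sovU* is transcribed.

ON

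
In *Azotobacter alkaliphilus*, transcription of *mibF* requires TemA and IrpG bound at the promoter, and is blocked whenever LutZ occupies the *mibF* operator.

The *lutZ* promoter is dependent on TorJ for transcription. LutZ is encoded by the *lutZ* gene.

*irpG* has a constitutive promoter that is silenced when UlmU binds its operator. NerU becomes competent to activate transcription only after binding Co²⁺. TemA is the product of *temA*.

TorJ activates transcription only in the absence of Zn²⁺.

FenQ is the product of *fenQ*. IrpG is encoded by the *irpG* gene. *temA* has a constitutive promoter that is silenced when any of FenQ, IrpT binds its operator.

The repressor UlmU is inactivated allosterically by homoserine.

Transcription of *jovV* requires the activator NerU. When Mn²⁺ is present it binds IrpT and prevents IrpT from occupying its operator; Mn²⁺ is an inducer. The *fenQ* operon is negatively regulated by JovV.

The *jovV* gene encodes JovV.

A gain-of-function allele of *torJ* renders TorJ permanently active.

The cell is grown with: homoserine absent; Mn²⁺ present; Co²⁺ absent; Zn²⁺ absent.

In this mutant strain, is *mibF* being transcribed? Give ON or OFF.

TorJ is constitutively active in this strain.
No repressor is bound and TorJ is active, so *lutZ* is transcribed.
So LutZ is produced and active.
Co²⁺ is absent, so NerU is inactive.
Required activator NerU is absent, so *jovV* is not transcribed.
So JovV is not produced.
With no repressor bound, *fenQ* is transcribed.
So FenQ is produced and active.
Mn²⁺ is present, so IrpT is inactive.
With repressor FenQ bound, *temA* is not transcribed.
So TemA is not produced.
Homoserine is absent, so UlmU is active.
With repressor UlmU bound, *irpG* is not transcribed.
So IrpG is not produced.
With repressor LutZ bound, *mibF* is not transcribed.

OFF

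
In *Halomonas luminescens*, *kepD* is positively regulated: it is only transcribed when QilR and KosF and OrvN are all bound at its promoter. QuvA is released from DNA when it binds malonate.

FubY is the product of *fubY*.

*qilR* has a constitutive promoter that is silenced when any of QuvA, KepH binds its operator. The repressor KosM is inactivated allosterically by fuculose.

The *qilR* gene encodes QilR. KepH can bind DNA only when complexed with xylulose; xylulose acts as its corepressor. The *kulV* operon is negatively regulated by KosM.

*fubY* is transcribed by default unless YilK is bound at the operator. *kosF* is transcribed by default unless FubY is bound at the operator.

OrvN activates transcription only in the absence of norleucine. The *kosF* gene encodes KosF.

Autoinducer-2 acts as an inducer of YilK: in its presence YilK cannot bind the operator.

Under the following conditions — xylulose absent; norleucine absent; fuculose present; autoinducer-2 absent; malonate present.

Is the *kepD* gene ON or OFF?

Malonate is present, so QuvA is inactive.
Xylulose is absent, so KepH is inactive.
With no repressor bound, *qilR* is transcribed.
So QilR is produced and active.
Autoinducer-2 is absent, so YilK is active.
With repressor YilK bound, *fubY* is not transcribed.
So FubY is not produced.
With no repressor bound, *kosF* is transcribed.
So KosF is produced and active.
Norleucine is absent, so OrvN is active.
No repressor is bound and QilR and KosF and OrvN are active, so *kepD* is transcribed.

ON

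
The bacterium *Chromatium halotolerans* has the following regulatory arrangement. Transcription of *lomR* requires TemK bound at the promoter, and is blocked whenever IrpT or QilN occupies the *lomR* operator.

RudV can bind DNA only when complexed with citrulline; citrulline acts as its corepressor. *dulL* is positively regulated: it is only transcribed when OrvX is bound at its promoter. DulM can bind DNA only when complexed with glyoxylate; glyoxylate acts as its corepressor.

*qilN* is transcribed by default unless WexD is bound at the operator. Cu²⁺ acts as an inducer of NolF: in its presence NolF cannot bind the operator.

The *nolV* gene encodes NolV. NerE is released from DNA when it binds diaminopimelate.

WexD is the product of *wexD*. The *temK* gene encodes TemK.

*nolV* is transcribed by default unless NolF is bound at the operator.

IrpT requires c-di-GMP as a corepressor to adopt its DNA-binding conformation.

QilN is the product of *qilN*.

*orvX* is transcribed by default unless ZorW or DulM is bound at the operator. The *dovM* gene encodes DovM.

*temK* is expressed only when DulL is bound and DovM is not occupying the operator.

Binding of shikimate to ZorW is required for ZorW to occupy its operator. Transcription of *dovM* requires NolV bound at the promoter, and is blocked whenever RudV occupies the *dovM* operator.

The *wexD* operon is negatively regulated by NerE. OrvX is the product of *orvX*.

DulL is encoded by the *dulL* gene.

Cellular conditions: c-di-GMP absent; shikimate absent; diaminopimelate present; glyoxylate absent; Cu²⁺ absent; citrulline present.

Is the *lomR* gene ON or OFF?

ON

Shikimate is absent, so ZorW is inactive.
Glyoxylate is absent, so DulM is inactive.
With no repressor bound, *orvX* is transcribed.
So OrvX is produced and active.
No repressor is bound and OrvX is active, so *dulL* is transcribed.
So DulL is produced and active.
Citrulline is present, so RudV is active.
Cu²⁺ is absent, so NolF is active.
With repressor NolF bound, *nolV* is not transcribed.
So NolV is not produced.
With repressor RudV bound, *dovM* is not transcribed.
So DovM is not produced.
No repressor is bound and DulL is active, so *temK* is transcribed.
So TemK is produced and active.
c-di-GMP is absent, so IrpT is inactive.
Diaminopimelate is present, so NerE is inactive.
With no repressor bound, *wexD* is transcribed.
So WexD is produced and active.
With repressor WexD bound, *qilN* is not transcribed.
So QilN is not produced.
No repressor is bound and TemK is active, so *lomR* is transcribed.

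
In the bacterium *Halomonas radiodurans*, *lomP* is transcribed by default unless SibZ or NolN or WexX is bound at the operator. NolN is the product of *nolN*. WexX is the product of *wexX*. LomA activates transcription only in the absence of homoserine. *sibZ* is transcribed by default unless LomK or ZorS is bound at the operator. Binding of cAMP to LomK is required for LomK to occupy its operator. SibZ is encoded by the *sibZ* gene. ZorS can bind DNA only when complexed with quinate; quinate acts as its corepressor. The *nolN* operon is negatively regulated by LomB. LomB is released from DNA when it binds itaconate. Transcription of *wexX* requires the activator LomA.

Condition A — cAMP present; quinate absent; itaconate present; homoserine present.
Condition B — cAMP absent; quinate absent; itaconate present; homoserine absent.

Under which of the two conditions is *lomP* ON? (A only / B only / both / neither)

Condition A:
cAMP is present, so LomK is active.
Quinate is absent, so ZorS is inactive.
With repressor LomK bound, *sibZ* is not transcribed.
So SibZ is not produced.
Itaconate is present, so LomB is inactive.
With no repressor bound, *nolN* is transcribed.
So NolN is produced and active.
Homoserine is present, so LomA is inactive.
Required activator LomA is absent, so *wexX* is not transcribed.
So WexX is not produced.
With repressor NolN bound, *lomP* is not transcribed.
→ *lomP* is OFF in A.
Condition B:
cAMP is absent, so LomK is inactive.
Quinate is absent, so ZorS is inactive.
With no repressor bound, *sibZ* is transcribed.
So SibZ is produced and active.
Itaconate is present, so LomB is inactive.
With no repressor bound, *nolN* is transcribed.
So NolN is produced and active.
Homoserine is absent, so LomA is active.
No repressor is bound and LomA is active, so *wexX* is transcribed.
So WexX is produced and active.
With repressor SibZ bound, *lomP* is not transcribed.
→ *lomP* is OFF in B.

neither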